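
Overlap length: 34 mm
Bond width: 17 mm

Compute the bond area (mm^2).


Bond area = 34 * 17 = 578 mm^2

578


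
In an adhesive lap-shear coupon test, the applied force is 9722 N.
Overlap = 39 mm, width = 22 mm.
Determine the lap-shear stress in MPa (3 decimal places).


stress = F / (overlap * width)
= 9722 / (39 * 22)
= 11.331 MPa

11.331


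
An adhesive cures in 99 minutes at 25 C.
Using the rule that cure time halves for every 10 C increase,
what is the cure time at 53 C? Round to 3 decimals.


Factor = 2^((53 - 25) / 10) = 6.9644
Cure time = 99 / 6.9644
= 14.215 minutes

14.215


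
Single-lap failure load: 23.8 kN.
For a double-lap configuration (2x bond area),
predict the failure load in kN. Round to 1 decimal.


Failure load = 23.8 * 2 = 47.6 kN

47.6


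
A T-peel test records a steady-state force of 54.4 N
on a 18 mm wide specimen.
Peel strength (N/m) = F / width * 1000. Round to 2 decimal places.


Peel strength = 54.4 / 18 * 1000
= 3022.22 N/m

3022.22


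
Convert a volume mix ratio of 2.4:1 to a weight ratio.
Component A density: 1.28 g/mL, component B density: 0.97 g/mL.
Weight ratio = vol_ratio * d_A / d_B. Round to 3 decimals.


= 2.4 * 1.28 / 0.97 = 3.167

3.167


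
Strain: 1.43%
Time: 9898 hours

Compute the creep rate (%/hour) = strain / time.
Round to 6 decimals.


Creep rate = 1.43 / 9898
= 0.000144 %/h

0.000144


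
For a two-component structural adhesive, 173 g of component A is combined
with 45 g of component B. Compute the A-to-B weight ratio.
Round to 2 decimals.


Weight ratio A:B = 173 / 45
= 3.84

3.84


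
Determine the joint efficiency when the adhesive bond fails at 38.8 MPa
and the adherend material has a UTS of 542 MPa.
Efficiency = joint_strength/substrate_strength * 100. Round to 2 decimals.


Joint efficiency = 38.8 / 542 * 100
= 7.16%

7.16


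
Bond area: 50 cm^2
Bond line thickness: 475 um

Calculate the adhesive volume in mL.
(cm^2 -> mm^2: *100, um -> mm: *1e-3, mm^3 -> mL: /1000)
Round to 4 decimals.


V = 50*100 * 475*1e-3 / 1000
= 2.3750 mL

2.3750


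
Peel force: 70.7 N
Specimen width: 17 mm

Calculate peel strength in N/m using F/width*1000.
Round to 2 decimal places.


Peel strength = 70.7 / 17 * 1000 = 4158.82 N/m

4158.82


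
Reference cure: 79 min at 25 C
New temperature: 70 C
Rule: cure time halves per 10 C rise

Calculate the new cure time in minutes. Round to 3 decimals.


factor = 2^((70-25)/10) = 22.6274
t_new = 79 / 22.6274 = 3.491 min

3.491


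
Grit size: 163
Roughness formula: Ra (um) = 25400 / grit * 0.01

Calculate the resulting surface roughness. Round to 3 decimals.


Ra = 25400 / 163 * 0.01
= 1.558 um

1.558


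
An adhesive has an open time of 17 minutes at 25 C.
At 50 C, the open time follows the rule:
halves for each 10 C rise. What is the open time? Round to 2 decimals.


Factor = 2^((50-25)/10) = 5.6569
Open time = 17 / 5.6569 = 3.01 min

3.01


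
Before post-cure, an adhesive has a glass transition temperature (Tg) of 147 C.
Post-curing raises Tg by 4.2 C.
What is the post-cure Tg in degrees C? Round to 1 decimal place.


Tg_post = Tg_base + delta_Tg
= 147 + 4.2
= 151.2 C

151.2


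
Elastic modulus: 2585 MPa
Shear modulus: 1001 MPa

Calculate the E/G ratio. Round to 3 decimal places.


E / G = 2585 / 1001 = 2.582

2.582


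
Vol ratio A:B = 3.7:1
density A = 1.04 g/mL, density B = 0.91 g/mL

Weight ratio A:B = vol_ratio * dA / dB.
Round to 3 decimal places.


Weight ratio = 3.7 * 1.04 / 0.91
= 4.229

4.229


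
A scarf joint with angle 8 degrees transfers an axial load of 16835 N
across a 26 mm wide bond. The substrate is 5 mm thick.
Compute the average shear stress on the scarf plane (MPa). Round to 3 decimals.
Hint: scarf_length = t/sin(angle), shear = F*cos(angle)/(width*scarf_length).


scarf_length = 5 / sin(8 deg) = 35.9265 mm
cos(8 deg) = 0.990268
shear stress = 16835 * 0.990268 / (26 * 35.9265)
= 17.848 MPa

17.848


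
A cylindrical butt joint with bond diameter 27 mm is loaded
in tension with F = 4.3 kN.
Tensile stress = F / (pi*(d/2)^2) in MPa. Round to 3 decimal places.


Area = pi * (27/2)^2 = 572.5553 mm^2
Stress = 4.3*1000 / 572.5553
= 7.510 MPa

7.510


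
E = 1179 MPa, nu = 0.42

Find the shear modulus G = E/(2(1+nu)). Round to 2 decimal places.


G = 1179 / (2 * 1.42)
= 415.14 MPa

415.14


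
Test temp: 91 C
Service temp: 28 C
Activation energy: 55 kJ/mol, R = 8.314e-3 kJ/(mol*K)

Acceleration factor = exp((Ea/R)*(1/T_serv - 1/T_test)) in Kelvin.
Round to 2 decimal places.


AF = exp((55/0.008314)*(1/301.15 - 1/364.15))
= 44.72

44.72


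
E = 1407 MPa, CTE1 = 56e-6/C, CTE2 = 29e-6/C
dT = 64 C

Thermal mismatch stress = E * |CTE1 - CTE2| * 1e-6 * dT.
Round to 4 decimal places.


= 1407 * 27e-6 * 64
= 2.4313 MPa

2.4313


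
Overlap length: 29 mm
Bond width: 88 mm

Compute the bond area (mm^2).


Bond area = 29 * 88 = 2552 mm^2

2552


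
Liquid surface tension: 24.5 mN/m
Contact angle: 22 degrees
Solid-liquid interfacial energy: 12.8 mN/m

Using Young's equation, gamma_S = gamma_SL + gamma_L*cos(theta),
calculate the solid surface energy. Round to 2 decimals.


gamma_S = 12.8 + 24.5 * cos(22)
= 35.52 mN/m

35.52


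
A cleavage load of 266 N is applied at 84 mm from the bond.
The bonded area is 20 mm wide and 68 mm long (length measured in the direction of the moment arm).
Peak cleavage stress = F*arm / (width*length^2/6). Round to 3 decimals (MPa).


Moment = 266 * 84 = 22344 N*mm
Section modulus = 20 * 4624 / 6 = 92480 / 6 mm^3
Stress = 22344 / (92480 / 6) = 134064 / 92480
= 1.450 MPa

1.450


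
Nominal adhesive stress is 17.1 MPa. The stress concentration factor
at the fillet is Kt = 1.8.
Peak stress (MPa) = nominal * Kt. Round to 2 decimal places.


Peak = 17.1 * 1.8 = 30.78 MPa

30.78


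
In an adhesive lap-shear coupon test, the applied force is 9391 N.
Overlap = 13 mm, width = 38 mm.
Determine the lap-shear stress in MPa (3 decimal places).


stress = F / (overlap * width)
= 9391 / (13 * 38)
= 19.010 MPa

19.010


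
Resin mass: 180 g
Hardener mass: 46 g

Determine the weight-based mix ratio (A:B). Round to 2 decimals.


Ratio = 180 / 46 = 3.91

3.91


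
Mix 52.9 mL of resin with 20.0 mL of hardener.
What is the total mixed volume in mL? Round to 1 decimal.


Total = 52.9 + 20.0 = 72.9 mL

72.9


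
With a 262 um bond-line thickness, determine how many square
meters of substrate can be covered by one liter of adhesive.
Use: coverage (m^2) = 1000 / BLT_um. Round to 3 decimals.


Coverage = 1000 / 262 = 3.817 m^2

3.817


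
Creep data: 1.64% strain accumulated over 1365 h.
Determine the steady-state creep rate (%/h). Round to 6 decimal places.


Rate = 1.64 / 1365 = 0.001201 %/h

0.001201


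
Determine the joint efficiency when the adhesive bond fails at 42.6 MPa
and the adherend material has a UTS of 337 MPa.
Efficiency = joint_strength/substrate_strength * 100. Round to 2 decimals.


Joint efficiency = 42.6 / 337 * 100
= 12.64%

12.64


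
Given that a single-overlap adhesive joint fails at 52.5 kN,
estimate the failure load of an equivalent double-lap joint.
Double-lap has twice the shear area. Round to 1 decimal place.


Double-lap factor = 2
Expected load = 52.5 * 2 = 105.0 kN

105.0


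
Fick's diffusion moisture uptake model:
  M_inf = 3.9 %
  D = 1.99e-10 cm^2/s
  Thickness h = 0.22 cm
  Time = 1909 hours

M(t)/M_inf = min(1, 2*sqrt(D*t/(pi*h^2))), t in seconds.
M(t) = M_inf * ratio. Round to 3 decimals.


t_sec = 1909 * 3600 = 6872400
ratio = 2*sqrt(1.99e-10*6872400/(pi*0.22^2))
= min(1, 0.189676)
= 0.189676
M(t) = 3.9 * 0.189676 = 0.740 %

0.740


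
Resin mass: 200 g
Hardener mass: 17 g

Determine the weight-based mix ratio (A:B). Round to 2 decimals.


Ratio = 200 / 17 = 11.76

11.76


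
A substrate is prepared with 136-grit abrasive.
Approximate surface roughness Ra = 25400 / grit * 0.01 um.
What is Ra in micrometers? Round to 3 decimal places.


Ra = 25400 / 136 * 0.01 = 1.868 um

1.868


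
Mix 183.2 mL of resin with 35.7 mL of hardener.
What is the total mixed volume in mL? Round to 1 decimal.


Total = 183.2 + 35.7 = 218.9 mL

218.9


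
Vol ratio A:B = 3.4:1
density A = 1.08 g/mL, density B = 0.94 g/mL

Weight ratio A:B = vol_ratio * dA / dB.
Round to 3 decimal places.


Weight ratio = 3.4 * 1.08 / 0.94
= 3.906

3.906


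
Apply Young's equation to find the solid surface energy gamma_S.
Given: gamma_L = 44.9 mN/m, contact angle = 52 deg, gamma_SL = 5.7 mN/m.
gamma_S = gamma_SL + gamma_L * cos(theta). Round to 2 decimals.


theta_rad = 52 * pi/180 = 0.907571
gamma_S = 5.7 + 44.9 * cos(0.907571)
= 33.34 mN/m

33.34


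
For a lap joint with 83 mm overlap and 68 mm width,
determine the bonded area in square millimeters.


Area = 83 * 68 = 5644 mm^2

5644


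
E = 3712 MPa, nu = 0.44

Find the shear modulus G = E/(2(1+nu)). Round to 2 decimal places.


G = 3712 / (2 * 1.44)
= 1288.89 MPa

1288.89


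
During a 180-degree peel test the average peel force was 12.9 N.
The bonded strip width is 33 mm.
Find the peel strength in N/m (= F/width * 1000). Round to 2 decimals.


Peel strength = F/width * 1000
= 12.9 / 33 * 1000
= 390.91 N/m

390.91


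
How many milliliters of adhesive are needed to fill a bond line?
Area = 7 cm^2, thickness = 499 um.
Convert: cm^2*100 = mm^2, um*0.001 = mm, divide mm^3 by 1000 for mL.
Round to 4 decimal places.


= (7 * 100) * (499 * 0.001) / 1000
= 0.3493 mL

0.3493


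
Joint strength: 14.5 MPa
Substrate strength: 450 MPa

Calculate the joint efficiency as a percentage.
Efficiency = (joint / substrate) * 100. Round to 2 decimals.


Efficiency = (14.5 / 450) * 100 = 3.22%

3.22


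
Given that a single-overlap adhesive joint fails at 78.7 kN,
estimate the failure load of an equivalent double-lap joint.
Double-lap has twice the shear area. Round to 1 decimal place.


Double-lap factor = 2
Expected load = 78.7 * 2 = 157.4 kN

157.4


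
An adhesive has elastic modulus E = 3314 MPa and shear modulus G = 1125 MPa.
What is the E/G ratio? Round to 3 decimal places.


E/G = 3314 / 1125 = 2.946

2.946


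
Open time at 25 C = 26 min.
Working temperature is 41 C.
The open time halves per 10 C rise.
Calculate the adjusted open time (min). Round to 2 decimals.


factor = 2^((41 - 25) / 10) = 3.0314
ot = 26 / 3.0314 = 8.58 min

8.58


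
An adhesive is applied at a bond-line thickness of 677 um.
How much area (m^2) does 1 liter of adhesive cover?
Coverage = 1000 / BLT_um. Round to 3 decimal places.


Coverage = 1000 / 677 = 1.477 m^2

1.477


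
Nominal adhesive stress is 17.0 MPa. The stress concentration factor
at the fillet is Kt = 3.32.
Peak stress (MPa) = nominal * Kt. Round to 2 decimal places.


Peak = 17.0 * 3.32 = 56.44 MPa

56.44


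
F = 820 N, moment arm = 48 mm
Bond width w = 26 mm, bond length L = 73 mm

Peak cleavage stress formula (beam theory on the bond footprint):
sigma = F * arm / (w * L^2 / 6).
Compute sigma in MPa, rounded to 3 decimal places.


sigma = (820 * 48) / (26 * 5329 / 6)
= 39360 * 6 / 138554
= 236160 / 138554
= 1.704 MPa

1.704


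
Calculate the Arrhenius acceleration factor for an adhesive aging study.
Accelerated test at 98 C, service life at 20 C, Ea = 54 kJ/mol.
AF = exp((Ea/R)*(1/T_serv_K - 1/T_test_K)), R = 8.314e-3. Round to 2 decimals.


T_test = 371.15 K, T_serv = 293.15 K
Ea/R = 54 / 0.008314 = 6495.07
AF = exp(6495.07 * (1/293.15 - 1/371.15))
= 105.24

105.24


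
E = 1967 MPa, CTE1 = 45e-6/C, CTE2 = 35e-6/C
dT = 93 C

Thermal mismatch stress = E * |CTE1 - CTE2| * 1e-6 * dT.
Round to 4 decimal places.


= 1967 * 10e-6 * 93
= 1.8293 MPa

1.8293


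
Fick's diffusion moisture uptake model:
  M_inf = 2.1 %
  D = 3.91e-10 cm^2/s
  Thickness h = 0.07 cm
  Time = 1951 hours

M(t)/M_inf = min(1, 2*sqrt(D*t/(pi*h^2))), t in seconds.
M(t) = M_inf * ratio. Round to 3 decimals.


t_sec = 1951 * 3600 = 7023600
ratio = 2*sqrt(3.91e-10*7023600/(pi*0.07^2))
= min(1, 0.844744)
= 0.844744
M(t) = 2.1 * 0.844744 = 1.774 %

1.774


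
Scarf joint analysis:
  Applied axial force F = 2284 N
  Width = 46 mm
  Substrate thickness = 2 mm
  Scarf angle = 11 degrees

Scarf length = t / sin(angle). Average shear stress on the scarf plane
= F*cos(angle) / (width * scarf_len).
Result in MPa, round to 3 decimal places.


Scarf length = 2 / sin(11 deg) = 10.4817 mm
cos(11 deg) = 0.981627
Shear = 2284 * 0.981627 / (46 * 10.4817)
= 4.650 MPa

4.650


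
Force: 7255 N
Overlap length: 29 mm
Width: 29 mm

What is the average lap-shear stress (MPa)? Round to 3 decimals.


Average shear stress = F / (overlap * width)
= 7255 / (29 * 29)
= 8.627 MPa

8.627


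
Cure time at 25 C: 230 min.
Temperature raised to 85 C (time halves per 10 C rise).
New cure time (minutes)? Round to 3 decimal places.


Acceleration factor = 2^(60/10) = 64.0000
New time = 230 / 64.0000 = 3.594 min

3.594


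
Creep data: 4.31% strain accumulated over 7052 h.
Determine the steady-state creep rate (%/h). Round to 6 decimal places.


Rate = 4.31 / 7052 = 0.000611 %/h

0.000611


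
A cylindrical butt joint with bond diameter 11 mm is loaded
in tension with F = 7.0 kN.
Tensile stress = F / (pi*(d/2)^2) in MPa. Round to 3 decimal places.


Area = pi * (11/2)^2 = 95.0332 mm^2
Stress = 7.0*1000 / 95.0332
= 73.658 MPa

73.658


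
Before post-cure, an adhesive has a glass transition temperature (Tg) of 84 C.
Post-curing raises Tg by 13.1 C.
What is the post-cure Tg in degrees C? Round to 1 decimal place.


Tg_post = Tg_base + delta_Tg
= 84 + 13.1
= 97.1 C

97.1


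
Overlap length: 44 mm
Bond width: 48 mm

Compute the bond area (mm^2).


Bond area = 44 * 48 = 2112 mm^2

2112


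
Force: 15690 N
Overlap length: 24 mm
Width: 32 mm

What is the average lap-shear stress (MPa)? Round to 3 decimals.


Average shear stress = F / (overlap * width)
= 15690 / (24 * 32)
= 20.430 MPa

20.430


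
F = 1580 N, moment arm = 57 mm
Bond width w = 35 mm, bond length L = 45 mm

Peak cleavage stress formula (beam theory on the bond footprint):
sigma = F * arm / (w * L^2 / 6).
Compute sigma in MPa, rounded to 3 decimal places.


sigma = (1580 * 57) / (35 * 2025 / 6)
= 90060 * 6 / 70875
= 540360 / 70875
= 7.624 MPa

7.624


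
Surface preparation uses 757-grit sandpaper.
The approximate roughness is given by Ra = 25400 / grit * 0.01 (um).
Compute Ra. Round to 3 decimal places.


Ra = 25400 / 757 * 0.01
= 254 / 757
= 0.336 um

0.336


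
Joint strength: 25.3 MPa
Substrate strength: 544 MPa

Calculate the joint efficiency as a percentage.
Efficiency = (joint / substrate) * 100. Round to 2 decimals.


Efficiency = (25.3 / 544) * 100 = 4.65%

4.65


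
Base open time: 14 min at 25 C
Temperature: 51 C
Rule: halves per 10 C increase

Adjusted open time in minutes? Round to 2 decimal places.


Acceleration = 2^((51-25)/10) = 6.0629
Open time = 14 / 6.0629 = 2.31 min

2.31


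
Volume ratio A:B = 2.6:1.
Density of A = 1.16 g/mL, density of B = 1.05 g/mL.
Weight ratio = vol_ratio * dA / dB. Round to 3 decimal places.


Wt ratio = 2.6 * 1.16 / 1.05
= 2.872

2.872


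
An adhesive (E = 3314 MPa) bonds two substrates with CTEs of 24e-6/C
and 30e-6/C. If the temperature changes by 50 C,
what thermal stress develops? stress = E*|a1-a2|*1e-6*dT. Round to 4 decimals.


Stress = 3314 * |24 - 30| * 1e-6 * 50
= 0.9942 MPa

0.9942


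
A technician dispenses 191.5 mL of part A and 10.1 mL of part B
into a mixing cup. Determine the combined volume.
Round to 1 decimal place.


Combined volume = 191.5 + 10.1
= 201.6 mL

201.6


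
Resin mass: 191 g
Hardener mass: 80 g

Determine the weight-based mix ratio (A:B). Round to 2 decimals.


Ratio = 191 / 80 = 2.39

2.39


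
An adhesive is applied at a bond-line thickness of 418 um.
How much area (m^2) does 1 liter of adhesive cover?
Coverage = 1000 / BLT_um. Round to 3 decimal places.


Coverage = 1000 / 418 = 2.392 m^2

2.392


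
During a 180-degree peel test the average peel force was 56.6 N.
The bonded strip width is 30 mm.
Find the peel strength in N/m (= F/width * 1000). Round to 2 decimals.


Peel strength = F/width * 1000
= 56.6 / 30 * 1000
= 1886.67 N/m

1886.67


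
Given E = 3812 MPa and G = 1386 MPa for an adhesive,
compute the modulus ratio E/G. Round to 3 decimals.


E/G ratio = 3812 / 1386 = 2.750

2.750


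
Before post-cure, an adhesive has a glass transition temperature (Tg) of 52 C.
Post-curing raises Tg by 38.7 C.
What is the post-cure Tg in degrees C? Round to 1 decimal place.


Tg_post = Tg_base + delta_Tg
= 52 + 38.7
= 90.7 C

90.7


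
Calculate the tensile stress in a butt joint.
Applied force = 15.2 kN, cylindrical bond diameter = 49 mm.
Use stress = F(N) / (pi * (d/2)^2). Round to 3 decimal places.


A = pi * 24.5^2 = 1885.7410 mm^2
sigma = 15200.0 / 1885.7410 = 8.060 MPa

8.060


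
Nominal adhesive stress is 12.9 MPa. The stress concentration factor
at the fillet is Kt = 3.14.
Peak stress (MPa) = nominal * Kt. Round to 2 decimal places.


Peak = 12.9 * 3.14 = 40.51 MPa

40.51


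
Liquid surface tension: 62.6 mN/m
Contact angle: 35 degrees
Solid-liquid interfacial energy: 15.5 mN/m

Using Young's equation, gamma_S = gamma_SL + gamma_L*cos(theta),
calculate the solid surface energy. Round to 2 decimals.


gamma_S = 15.5 + 62.6 * cos(35)
= 66.78 mN/m

66.78


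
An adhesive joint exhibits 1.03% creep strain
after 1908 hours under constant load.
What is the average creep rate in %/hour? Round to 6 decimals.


Creep rate = strain / time
= 1.03 / 1908
= 0.000540 %/h

0.000540


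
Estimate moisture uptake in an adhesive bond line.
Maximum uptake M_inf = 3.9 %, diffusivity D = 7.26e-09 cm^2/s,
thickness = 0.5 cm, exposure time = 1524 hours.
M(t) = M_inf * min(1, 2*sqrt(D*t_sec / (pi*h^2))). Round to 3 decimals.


Convert time: 1524 h = 5486400 s
ratio = min(1, 2*sqrt(7.26e-09*5486400/(pi*0.5^2)))
= 0.450399
M(t) = 3.9 * 0.450399 = 1.757%

1.757


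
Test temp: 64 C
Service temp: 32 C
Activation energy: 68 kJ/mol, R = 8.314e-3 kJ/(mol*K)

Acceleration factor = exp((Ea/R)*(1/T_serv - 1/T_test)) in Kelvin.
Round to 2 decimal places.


AF = exp((68/0.008314)*(1/305.15 - 1/337.15))
= 12.73

12.73


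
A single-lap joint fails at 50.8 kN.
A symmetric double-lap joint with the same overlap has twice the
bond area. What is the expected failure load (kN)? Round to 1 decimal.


Double-lap load = 2 * 50.8 = 101.6 kN

101.6


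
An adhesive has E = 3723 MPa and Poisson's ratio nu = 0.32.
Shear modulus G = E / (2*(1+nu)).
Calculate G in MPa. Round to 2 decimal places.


G = 3723 / (2*(1+0.32))
= 3723 / 2.64
= 1410.23 MPa

1410.23


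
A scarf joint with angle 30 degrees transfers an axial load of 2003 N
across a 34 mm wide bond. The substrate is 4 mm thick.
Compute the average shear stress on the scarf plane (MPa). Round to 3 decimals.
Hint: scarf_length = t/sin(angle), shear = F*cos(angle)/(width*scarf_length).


scarf_length = 4 / sin(30 deg) = 8.0000 mm
cos(30 deg) = 0.866025
shear stress = 2003 * 0.866025 / (34 * 8.0000)
= 6.377 MPa

6.377


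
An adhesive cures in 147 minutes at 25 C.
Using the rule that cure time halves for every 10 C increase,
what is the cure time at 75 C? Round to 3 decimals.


Factor = 2^((75 - 25) / 10) = 32.0000
Cure time = 147 / 32.0000
= 4.594 minutes

4.594


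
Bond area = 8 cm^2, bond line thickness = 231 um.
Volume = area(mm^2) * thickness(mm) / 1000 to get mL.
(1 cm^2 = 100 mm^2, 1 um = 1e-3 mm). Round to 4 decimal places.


area_mm2 = 8 * 100 = 800
blt_mm = 231 * 1e-3 = 0.231
vol_mm3 = 800 * 0.231 = 184.8
vol_mL = 184.8 / 1000 = 0.1848 mL

0.1848


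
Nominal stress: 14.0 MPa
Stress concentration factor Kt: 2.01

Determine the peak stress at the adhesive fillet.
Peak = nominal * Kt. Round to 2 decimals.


Peak stress = 14.0 * 2.01
= 28.14 MPa

28.14


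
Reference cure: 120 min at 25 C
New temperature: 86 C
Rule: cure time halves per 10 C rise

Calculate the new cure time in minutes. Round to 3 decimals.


factor = 2^((86-25)/10) = 68.5935
t_new = 120 / 68.5935 = 1.749 min

1.749


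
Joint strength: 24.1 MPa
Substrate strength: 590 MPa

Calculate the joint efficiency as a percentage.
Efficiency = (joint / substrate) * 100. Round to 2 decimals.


Efficiency = (24.1 / 590) * 100 = 4.08%

4.08


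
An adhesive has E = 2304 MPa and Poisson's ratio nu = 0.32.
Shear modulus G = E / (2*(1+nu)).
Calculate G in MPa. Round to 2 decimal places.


G = 2304 / (2*(1+0.32))
= 2304 / 2.64
= 872.73 MPa

872.73


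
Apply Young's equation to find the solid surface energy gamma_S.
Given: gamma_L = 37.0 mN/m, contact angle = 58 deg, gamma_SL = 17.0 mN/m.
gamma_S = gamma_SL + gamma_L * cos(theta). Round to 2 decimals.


theta_rad = 58 * pi/180 = 1.012291
gamma_S = 17.0 + 37.0 * cos(1.012291)
= 36.61 mN/m

36.61


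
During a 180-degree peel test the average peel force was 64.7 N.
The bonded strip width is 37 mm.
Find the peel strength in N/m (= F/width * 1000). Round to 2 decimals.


Peel strength = F/width * 1000
= 64.7 / 37 * 1000
= 1748.65 N/m

1748.65


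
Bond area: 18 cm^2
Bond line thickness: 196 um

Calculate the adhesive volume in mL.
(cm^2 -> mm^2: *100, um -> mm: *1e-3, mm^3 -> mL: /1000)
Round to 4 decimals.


V = 18*100 * 196*1e-3 / 1000
= 0.3528 mL

0.3528


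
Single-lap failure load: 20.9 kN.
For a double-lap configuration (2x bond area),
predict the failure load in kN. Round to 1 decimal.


Failure load = 20.9 * 2 = 41.8 kN

41.8


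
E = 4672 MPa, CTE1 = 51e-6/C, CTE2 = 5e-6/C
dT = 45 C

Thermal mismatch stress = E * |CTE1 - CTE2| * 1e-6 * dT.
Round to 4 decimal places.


= 4672 * 46e-6 * 45
= 9.6710 MPa

9.6710


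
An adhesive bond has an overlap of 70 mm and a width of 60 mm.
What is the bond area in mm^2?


Bond area = overlap * width
= 70 * 60
= 4200 mm^2

4200


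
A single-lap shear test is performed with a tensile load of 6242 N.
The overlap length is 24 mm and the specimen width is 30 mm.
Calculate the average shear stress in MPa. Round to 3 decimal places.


Shear stress = F / (overlap * width)
= 6242 / (24 * 30)
= 6242 / 720
= 8.669 MPa

8.669


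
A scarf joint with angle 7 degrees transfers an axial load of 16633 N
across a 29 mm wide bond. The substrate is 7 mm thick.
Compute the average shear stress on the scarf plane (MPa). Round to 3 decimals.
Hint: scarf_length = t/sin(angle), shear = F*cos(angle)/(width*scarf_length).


scarf_length = 7 / sin(7 deg) = 57.4386 mm
cos(7 deg) = 0.992546
shear stress = 16633 * 0.992546 / (29 * 57.4386)
= 9.911 MPa

9.911


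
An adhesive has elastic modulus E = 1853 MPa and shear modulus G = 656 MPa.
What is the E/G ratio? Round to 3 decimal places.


E/G = 1853 / 656 = 2.825

2.825


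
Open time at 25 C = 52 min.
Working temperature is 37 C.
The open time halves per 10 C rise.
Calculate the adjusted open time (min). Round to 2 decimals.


factor = 2^((37 - 25) / 10) = 2.2974
ot = 52 / 2.2974 = 22.63 min

22.63


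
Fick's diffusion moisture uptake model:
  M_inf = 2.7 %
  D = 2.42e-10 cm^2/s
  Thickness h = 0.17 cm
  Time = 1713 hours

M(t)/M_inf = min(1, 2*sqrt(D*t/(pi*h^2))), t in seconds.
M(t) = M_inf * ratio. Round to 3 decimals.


t_sec = 1713 * 3600 = 6166800
ratio = 2*sqrt(2.42e-10*6166800/(pi*0.17^2))
= min(1, 0.256415)
= 0.256415
M(t) = 2.7 * 0.256415 = 0.692 %

0.692


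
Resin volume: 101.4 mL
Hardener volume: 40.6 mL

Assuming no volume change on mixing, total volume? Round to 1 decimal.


V_total = 101.4 + 40.6 = 142.0 mL

142.0


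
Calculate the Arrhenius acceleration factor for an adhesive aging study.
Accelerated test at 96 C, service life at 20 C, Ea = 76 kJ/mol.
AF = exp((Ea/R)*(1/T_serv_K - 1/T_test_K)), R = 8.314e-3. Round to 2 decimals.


T_test = 369.15 K, T_serv = 293.15 K
Ea/R = 76 / 0.008314 = 9141.21
AF = exp(9141.21 * (1/293.15 - 1/369.15))
= 613.91

613.91


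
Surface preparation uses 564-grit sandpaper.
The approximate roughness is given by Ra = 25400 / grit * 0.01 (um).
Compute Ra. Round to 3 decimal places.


Ra = 25400 / 564 * 0.01
= 254 / 564
= 0.450 um

0.450


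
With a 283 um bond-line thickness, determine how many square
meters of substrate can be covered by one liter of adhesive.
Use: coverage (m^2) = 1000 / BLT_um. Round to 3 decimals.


Coverage = 1000 / 283 = 3.534 m^2

3.534


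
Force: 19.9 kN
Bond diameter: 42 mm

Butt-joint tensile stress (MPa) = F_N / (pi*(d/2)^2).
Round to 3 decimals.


F_N = 19.9 * 1000 = 19900.0 N
A = pi*(21.0)^2 = 1385.4424 mm^2
stress = 19900.0 / 1385.4424 = 14.364 MPa

14.364


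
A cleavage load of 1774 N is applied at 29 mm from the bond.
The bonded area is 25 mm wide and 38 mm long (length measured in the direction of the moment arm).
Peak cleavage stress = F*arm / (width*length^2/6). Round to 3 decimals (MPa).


Moment = 1774 * 29 = 51446 N*mm
Section modulus = 25 * 1444 / 6 = 36100 / 6 mm^3
Stress = 51446 / (36100 / 6) = 308676 / 36100
= 8.551 MPa

8.551


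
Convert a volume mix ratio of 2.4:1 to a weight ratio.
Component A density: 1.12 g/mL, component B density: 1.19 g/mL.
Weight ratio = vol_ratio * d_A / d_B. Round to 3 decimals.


= 2.4 * 1.12 / 1.19 = 2.259

2.259


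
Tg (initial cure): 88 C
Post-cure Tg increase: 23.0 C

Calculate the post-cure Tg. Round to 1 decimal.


Post-cure Tg = 88 + 23.0 = 111.0 C

111.0


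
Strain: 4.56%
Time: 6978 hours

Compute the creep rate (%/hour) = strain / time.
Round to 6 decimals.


Creep rate = 4.56 / 6978
= 0.000653 %/h

0.000653


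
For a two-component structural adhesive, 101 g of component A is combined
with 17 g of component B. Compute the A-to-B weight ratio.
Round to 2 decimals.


Weight ratio A:B = 101 / 17
= 5.94

5.94


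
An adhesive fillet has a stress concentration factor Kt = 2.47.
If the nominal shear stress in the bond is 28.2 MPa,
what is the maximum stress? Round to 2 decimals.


Max stress = 28.2 * 2.47 = 69.65 MPa

69.65


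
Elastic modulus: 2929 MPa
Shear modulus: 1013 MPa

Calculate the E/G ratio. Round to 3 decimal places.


E / G = 2929 / 1013 = 2.891

2.891


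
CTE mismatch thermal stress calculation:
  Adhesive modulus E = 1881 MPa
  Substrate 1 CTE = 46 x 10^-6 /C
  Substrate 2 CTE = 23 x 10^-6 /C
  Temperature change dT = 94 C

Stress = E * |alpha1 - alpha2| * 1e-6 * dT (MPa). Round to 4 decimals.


delta_alpha = |46 - 23| = 23 x 10^-6/C
Stress = 1881 * 23e-6 * 94
= 4.0667 MPa

4.0667


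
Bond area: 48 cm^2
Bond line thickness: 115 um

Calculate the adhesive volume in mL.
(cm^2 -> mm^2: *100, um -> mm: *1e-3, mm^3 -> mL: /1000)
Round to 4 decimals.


V = 48*100 * 115*1e-3 / 1000
= 0.5520 mL

0.5520


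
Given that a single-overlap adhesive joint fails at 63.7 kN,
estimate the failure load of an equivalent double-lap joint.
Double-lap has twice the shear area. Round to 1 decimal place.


Double-lap factor = 2
Expected load = 63.7 * 2 = 127.4 kN

127.4


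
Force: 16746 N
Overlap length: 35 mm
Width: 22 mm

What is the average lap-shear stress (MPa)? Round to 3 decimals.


Average shear stress = F / (overlap * width)
= 16746 / (35 * 22)
= 21.748 MPa

21.748


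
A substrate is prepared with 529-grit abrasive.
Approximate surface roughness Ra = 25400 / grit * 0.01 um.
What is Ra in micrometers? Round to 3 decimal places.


Ra = 25400 / 529 * 0.01 = 0.480 um

0.480


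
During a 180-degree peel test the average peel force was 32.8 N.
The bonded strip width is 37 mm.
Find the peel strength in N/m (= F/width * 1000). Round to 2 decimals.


Peel strength = F/width * 1000
= 32.8 / 37 * 1000
= 886.49 N/m

886.49


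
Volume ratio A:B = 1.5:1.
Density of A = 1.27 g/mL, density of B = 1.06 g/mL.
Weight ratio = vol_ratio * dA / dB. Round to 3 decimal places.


Wt ratio = 1.5 * 1.27 / 1.06
= 1.797

1.797


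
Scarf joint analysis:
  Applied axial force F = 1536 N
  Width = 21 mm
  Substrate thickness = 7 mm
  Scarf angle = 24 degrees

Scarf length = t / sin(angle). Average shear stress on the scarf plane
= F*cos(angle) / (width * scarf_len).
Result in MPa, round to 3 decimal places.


Scarf length = 7 / sin(24 deg) = 17.2102 mm
cos(24 deg) = 0.913545
Shear = 1536 * 0.913545 / (21 * 17.2102)
= 3.883 MPa

3.883


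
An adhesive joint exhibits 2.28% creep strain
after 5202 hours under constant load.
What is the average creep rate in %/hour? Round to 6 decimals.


Creep rate = strain / time
= 2.28 / 5202
= 0.000438 %/h

0.000438


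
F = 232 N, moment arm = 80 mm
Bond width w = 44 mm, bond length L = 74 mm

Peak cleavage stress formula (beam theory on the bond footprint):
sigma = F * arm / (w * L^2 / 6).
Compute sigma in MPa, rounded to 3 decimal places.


sigma = (232 * 80) / (44 * 5476 / 6)
= 18560 * 6 / 240944
= 111360 / 240944
= 0.462 MPa

0.462


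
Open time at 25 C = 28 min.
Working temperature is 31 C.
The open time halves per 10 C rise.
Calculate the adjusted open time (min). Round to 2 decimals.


factor = 2^((31 - 25) / 10) = 1.5157
ot = 28 / 1.5157 = 18.47 min

18.47


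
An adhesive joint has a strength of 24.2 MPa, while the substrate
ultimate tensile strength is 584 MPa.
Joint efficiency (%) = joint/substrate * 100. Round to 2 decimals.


Efficiency = 24.2 / 584 * 100
= 4.14%

4.14


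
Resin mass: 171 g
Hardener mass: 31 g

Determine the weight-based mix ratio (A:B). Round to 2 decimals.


Ratio = 171 / 31 = 5.52

5.52


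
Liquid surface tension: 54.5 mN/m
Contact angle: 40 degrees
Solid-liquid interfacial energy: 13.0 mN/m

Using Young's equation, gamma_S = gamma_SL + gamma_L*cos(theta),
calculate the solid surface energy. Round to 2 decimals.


gamma_S = 13.0 + 54.5 * cos(40)
= 54.75 mN/m

54.75


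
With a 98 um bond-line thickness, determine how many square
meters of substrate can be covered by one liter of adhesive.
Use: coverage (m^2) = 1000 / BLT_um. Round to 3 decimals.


Coverage = 1000 / 98 = 10.204 m^2

10.204


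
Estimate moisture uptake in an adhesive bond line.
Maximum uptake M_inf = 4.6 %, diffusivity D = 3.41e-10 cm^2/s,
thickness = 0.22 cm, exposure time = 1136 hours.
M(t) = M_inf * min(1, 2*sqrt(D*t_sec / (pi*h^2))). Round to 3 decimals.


Convert time: 1136 h = 4089600 s
ratio = min(1, 2*sqrt(3.41e-10*4089600/(pi*0.22^2)))
= 0.191536
M(t) = 4.6 * 0.191536 = 0.881%

0.881


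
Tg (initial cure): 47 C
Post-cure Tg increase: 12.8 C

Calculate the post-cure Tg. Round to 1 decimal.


Post-cure Tg = 47 + 12.8 = 59.8 C

59.8


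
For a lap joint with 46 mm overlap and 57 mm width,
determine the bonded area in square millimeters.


Area = 46 * 57 = 2622 mm^2

2622


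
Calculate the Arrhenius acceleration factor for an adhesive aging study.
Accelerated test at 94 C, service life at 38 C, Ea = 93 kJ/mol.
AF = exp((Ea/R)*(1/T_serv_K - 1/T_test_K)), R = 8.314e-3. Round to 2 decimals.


T_test = 367.15 K, T_serv = 311.15 K
Ea/R = 93 / 0.008314 = 11185.95
AF = exp(11185.95 * (1/311.15 - 1/367.15))
= 240.66

240.66


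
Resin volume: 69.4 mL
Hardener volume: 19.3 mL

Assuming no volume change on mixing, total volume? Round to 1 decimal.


V_total = 69.4 + 19.3 = 88.7 mL

88.7


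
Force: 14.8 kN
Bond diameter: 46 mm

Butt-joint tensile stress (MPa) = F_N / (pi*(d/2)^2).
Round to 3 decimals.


F_N = 14.8 * 1000 = 14800.0 N
A = pi*(23.0)^2 = 1661.9025 mm^2
stress = 14800.0 / 1661.9025 = 8.905 MPa

8.905


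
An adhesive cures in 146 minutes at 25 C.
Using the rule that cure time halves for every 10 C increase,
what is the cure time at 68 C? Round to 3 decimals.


Factor = 2^((68 - 25) / 10) = 19.6983
Cure time = 146 / 19.6983
= 7.412 minutes

7.412


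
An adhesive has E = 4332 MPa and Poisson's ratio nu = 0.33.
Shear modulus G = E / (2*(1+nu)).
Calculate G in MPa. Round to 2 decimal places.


G = 4332 / (2*(1+0.33))
= 4332 / 2.66
= 1628.57 MPa

1628.57


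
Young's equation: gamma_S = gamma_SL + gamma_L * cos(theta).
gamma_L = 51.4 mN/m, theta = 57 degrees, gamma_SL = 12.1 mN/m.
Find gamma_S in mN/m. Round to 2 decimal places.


cos(57 deg) = 0.544639
gamma_S = 12.1 + 51.4 * 0.544639
= 40.09 mN/m

40.09


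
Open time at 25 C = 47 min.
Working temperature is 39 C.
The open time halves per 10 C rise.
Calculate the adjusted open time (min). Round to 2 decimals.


factor = 2^((39 - 25) / 10) = 2.6390
ot = 47 / 2.6390 = 17.81 min

17.81


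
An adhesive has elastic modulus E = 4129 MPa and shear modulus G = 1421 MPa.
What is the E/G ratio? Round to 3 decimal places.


E/G = 4129 / 1421 = 2.906

2.906


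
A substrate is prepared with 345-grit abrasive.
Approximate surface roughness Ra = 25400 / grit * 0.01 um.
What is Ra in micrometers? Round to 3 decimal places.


Ra = 25400 / 345 * 0.01 = 0.736 um

0.736


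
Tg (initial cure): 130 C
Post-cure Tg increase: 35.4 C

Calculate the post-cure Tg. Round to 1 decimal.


Post-cure Tg = 130 + 35.4 = 165.4 C

165.4


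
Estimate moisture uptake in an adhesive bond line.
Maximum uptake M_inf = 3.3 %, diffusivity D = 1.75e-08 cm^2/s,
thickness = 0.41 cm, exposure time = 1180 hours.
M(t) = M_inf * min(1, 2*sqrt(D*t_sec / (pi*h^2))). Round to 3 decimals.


Convert time: 1180 h = 4248000 s
ratio = min(1, 2*sqrt(1.75e-08*4248000/(pi*0.41^2)))
= 0.750382
M(t) = 3.3 * 0.750382 = 2.476%

2.476


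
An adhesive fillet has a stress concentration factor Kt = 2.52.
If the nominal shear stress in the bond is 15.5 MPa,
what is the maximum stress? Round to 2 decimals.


Max stress = 15.5 * 2.52 = 39.06 MPa

39.06


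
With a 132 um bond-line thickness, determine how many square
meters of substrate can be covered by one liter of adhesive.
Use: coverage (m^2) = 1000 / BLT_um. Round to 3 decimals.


Coverage = 1000 / 132 = 7.576 m^2

7.576


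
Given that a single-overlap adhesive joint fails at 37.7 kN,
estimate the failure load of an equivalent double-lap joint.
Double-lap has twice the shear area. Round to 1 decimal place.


Double-lap factor = 2
Expected load = 37.7 * 2 = 75.4 kN

75.4


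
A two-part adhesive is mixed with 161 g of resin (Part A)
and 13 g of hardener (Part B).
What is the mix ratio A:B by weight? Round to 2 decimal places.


Mix ratio = mass_A / mass_B
= 161 / 13
= 12.38

12.38


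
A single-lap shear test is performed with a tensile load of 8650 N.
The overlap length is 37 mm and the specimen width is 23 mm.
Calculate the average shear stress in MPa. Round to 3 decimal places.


Shear stress = F / (overlap * width)
= 8650 / (37 * 23)
= 8650 / 851
= 10.165 MPa

10.165


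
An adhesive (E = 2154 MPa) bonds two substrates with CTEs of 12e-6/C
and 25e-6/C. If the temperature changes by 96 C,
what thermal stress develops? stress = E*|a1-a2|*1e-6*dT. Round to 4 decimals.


Stress = 2154 * |12 - 25| * 1e-6 * 96
= 2.6882 MPa

2.6882


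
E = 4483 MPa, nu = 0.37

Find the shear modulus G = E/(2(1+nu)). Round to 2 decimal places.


G = 4483 / (2 * 1.37)
= 1636.13 MPa

1636.13


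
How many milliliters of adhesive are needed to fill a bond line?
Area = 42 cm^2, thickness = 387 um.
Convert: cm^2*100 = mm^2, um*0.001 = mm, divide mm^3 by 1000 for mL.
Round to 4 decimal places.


= (42 * 100) * (387 * 0.001) / 1000
= 1.6254 mL

1.6254


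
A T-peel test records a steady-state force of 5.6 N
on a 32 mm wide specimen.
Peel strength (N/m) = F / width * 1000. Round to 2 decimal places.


Peel strength = 5.6 / 32 * 1000
= 175.00 N/m

175.00


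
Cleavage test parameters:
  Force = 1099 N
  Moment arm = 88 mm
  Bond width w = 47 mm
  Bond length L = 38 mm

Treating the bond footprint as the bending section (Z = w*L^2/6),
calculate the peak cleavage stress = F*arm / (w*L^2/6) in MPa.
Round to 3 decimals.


M = 1099 * 88 = 96712 N*mm
Z = 47 * 38^2 / 6 = 67868 / 6 mm^3
sigma = M / Z = 6 * 96712 / 67868 = 580272 / 67868
= 8.550 MPa

8.550


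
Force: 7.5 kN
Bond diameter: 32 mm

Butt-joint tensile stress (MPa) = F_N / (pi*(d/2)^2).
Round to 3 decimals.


F_N = 7.5 * 1000 = 7500.0 N
A = pi*(16.0)^2 = 804.2477 mm^2
stress = 7500.0 / 804.2477 = 9.325 MPa

9.325


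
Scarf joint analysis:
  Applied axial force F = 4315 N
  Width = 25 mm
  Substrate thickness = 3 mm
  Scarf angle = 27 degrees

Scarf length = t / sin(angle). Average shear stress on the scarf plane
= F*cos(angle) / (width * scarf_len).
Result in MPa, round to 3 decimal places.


Scarf length = 3 / sin(27 deg) = 6.6081 mm
cos(27 deg) = 0.891007
Shear = 4315 * 0.891007 / (25 * 6.6081)
= 23.273 MPa

23.273


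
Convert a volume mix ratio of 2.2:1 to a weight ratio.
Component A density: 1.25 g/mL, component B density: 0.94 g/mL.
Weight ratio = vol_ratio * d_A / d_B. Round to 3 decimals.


= 2.2 * 1.25 / 0.94 = 2.926

2.926


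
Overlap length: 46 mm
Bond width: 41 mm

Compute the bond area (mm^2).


Bond area = 46 * 41 = 1886 mm^2

1886


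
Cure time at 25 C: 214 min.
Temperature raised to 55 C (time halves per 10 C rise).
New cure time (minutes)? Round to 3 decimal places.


Acceleration factor = 2^(30/10) = 8.0000
New time = 214 / 8.0000 = 26.750 min

26.750


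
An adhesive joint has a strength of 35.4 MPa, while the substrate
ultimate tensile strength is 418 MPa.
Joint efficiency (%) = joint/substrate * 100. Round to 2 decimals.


Efficiency = 35.4 / 418 * 100
= 8.47%

8.47


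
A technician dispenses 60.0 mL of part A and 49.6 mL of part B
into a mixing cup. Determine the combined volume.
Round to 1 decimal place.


Combined volume = 60.0 + 49.6
= 109.6 mL

109.6


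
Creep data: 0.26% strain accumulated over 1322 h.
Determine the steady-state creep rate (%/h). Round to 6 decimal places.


Rate = 0.26 / 1322 = 0.000197 %/h

0.000197


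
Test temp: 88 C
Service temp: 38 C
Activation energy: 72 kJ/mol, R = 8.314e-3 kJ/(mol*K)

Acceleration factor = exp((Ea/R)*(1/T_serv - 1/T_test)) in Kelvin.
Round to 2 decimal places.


AF = exp((72/0.008314)*(1/311.15 - 1/361.15))
= 47.15

47.15


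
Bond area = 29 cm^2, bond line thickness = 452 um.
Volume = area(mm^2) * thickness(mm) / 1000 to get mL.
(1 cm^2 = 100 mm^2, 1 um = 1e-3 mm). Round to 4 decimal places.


area_mm2 = 29 * 100 = 2900
blt_mm = 452 * 1e-3 = 0.452
vol_mm3 = 2900 * 0.452 = 1310.8
vol_mL = 1310.8 / 1000 = 1.3108 mL

1.3108


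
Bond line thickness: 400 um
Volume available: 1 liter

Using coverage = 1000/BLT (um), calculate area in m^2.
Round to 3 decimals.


1 L = 1e6 mm^3, thickness = 400 um = 0.4 mm
Area = 1e6 / 0.4 mm^2 = (1e6 / 0.4) / 1e6 m^2 = 1000 / 400 m^2
= 2.500 m^2

2.500


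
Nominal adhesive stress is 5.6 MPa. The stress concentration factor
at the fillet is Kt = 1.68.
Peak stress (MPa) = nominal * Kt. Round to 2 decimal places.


Peak = 5.6 * 1.68 = 9.41 MPa

9.41


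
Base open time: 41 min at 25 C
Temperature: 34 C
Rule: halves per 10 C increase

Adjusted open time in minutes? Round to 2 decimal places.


Acceleration = 2^((34-25)/10) = 1.8661
Open time = 41 / 1.8661 = 21.97 min

21.97


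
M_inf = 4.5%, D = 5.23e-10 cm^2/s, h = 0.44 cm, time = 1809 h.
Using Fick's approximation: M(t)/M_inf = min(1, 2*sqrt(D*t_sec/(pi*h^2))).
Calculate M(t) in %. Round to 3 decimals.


t = 6512400 s
ratio = min(1, 2*sqrt(5.23e-10*6512400/(pi*0.1936)))
= 0.149666
M(t) = 4.5 * 0.149666 = 0.673%

0.673


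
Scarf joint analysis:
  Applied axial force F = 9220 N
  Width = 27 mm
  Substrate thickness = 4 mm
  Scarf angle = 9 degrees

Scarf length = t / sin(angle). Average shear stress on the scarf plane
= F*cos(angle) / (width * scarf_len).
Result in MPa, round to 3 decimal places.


Scarf length = 4 / sin(9 deg) = 25.5698 mm
cos(9 deg) = 0.987688
Shear = 9220 * 0.987688 / (27 * 25.5698)
= 13.190 MPa

13.190
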